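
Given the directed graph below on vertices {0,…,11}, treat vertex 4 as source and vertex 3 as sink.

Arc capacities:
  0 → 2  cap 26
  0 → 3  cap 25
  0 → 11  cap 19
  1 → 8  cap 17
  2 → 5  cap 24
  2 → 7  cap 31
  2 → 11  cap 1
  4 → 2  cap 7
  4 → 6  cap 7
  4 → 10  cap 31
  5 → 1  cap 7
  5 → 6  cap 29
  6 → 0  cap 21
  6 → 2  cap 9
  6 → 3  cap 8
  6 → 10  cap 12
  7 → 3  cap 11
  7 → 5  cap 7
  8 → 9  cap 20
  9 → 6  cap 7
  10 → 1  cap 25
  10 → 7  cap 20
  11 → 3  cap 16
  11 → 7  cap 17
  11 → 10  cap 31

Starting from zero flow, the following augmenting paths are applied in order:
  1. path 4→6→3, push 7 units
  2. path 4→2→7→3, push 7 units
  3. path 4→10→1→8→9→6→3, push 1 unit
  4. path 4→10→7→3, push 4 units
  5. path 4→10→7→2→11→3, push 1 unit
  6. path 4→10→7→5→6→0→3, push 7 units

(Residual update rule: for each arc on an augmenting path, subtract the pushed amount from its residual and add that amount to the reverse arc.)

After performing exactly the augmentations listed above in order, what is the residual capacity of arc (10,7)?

after path 1 (4→6→3, push 7): res(10,7)=20
after path 2 (4→2→7→3, push 7): res(10,7)=20
after path 3 (4→10→1→8→9→6→3, push 1): res(10,7)=20
after path 4 (4→10→7→3, push 4): res(10,7)=16
after path 5 (4→10→7→2→11→3, push 1): res(10,7)=15
after path 6 (4→10→7→5→6→0→3, push 7): res(10,7)=8

Residual capacity of (10,7): 8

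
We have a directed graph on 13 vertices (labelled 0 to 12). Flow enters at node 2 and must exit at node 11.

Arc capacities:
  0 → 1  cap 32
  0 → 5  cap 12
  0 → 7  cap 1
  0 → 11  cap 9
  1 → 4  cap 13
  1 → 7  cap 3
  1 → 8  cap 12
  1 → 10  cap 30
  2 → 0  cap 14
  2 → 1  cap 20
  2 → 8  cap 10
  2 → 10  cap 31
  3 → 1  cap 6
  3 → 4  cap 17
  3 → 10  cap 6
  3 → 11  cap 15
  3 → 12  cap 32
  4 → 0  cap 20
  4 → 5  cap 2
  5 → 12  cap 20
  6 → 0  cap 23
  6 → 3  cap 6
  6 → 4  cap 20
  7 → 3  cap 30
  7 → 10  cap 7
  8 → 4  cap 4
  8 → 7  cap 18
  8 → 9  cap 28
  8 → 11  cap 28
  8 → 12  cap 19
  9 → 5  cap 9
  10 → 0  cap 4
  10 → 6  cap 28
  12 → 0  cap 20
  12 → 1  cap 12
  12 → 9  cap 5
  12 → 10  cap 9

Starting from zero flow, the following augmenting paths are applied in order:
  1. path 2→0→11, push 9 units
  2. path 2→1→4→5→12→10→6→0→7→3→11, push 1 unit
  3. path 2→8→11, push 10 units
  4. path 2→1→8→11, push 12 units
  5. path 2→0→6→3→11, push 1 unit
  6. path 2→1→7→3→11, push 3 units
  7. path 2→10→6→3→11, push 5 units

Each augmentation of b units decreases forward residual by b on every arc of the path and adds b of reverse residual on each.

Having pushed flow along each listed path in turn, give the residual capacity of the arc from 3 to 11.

after path 1 (2→0→11, push 9): res(3,11)=15
after path 2 (2→1→4→5→12→10→6→0→7→3→11, push 1): res(3,11)=14
after path 3 (2→8→11, push 10): res(3,11)=14
after path 4 (2→1→8→11, push 12): res(3,11)=14
after path 5 (2→0→6→3→11, push 1): res(3,11)=13
after path 6 (2→1→7→3→11, push 3): res(3,11)=10
after path 7 (2→10→6→3→11, push 5): res(3,11)=5

Residual capacity of (3,11): 5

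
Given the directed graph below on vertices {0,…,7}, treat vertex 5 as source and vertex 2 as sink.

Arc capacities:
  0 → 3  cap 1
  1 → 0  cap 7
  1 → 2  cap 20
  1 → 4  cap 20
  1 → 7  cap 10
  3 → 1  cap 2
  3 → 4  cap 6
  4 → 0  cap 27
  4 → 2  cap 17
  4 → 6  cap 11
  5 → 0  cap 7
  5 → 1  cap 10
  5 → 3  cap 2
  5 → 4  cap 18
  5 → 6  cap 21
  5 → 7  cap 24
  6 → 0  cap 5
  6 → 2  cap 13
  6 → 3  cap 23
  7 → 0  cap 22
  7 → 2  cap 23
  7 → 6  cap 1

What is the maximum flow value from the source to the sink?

Maximum flow value: 65

augment #1: 5→1→2 bottleneck 10, total now 10
augment #2: 5→4→2 bottleneck 17, total now 27
augment #3: 5→6→2 bottleneck 13, total now 40
augment #4: 5→7→2 bottleneck 23, total now 63
augment #5: 5→3→1→2 bottleneck 2, total now 65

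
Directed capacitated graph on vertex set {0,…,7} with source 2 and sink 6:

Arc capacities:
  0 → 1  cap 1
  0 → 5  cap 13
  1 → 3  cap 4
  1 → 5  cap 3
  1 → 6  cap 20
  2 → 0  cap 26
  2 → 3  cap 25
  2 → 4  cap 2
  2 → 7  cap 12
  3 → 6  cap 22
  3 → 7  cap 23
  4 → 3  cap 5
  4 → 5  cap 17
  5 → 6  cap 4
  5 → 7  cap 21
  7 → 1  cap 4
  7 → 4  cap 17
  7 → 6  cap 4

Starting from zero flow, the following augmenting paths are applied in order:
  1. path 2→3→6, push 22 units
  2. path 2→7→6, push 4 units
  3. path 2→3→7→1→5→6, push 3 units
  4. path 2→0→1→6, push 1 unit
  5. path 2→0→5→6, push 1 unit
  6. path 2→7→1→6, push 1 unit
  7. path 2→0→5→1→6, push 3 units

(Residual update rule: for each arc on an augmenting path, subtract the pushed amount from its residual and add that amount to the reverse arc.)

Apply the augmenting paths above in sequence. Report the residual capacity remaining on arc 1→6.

after path 1 (2→3→6, push 22): res(1,6)=20
after path 2 (2→7→6, push 4): res(1,6)=20
after path 3 (2→3→7→1→5→6, push 3): res(1,6)=20
after path 4 (2→0→1→6, push 1): res(1,6)=19
after path 5 (2→0→5→6, push 1): res(1,6)=19
after path 6 (2→7→1→6, push 1): res(1,6)=18
after path 7 (2→0→5→1→6, push 3): res(1,6)=15

Residual capacity of (1,6): 15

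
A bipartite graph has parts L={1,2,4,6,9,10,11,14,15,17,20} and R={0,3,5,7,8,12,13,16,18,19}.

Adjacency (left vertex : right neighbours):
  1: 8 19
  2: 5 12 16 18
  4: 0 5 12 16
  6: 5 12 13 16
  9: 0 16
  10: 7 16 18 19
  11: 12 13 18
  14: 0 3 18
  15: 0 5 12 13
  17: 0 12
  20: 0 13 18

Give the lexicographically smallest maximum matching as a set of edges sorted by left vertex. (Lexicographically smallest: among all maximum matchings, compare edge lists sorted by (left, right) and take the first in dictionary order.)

Lex-smallest maximum matching: {(1,8), (2,5), (4,0), (6,12), (9,16), (10,7), (11,13), (14,3), (20,18)}

|M| = 9 (so the lex-smallest maximum matching has 9 edges)
process left vertices in ascending order; for each, take the smallest-labelled available neighbour that still permits 9 edges overall, or leave it unmatched if none does
lex-smallest matching: {1-8, 2-5, 4-0, 6-12, 9-16, 10-7, 11-13, 14-3, 20-18}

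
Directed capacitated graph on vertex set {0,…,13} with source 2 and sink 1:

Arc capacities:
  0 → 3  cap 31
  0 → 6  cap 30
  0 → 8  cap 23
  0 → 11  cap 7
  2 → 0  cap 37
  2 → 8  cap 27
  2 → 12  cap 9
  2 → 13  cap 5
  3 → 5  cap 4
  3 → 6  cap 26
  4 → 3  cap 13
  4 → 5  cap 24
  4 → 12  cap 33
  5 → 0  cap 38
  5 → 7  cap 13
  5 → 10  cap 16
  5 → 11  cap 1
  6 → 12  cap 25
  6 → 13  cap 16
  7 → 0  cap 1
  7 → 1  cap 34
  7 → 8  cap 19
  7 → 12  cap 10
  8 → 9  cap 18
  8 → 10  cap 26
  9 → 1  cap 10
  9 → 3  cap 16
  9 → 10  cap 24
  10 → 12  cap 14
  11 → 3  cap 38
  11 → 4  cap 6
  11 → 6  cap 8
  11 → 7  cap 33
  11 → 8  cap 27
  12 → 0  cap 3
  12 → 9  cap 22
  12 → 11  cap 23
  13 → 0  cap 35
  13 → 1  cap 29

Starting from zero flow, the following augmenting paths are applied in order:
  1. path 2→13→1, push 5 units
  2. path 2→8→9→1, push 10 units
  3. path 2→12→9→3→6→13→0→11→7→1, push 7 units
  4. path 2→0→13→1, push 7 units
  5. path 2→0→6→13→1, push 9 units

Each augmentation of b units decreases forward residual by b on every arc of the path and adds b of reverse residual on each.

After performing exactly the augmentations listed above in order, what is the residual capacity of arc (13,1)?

after path 1 (2→13→1, push 5): res(13,1)=24
after path 2 (2→8→9→1, push 10): res(13,1)=24
after path 3 (2→12→9→3→6→13→0→11→7→1, push 7): res(13,1)=24
after path 4 (2→0→13→1, push 7): res(13,1)=17
after path 5 (2→0→6→13→1, push 9): res(13,1)=8

Residual capacity of (13,1): 8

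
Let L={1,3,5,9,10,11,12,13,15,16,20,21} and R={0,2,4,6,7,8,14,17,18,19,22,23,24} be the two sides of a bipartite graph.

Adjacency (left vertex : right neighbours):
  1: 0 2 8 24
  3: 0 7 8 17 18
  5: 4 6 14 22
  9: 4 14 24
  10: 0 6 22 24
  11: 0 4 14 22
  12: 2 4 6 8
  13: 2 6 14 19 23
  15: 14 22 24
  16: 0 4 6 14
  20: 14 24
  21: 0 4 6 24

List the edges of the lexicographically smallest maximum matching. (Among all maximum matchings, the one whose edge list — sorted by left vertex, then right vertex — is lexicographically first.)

|M| = 10 (so the lex-smallest maximum matching has 10 edges)
process left vertices in ascending order; for each, take the smallest-labelled available neighbour that still permits 10 edges overall, or leave it unmatched if none does
lex-smallest matching: {1-2, 3-7, 5-4, 9-14, 10-0, 11-22, 12-8, 13-19, 15-24, 16-6}

Lex-smallest maximum matching: {(1,2), (3,7), (5,4), (9,14), (10,0), (11,22), (12,8), (13,19), (15,24), (16,6)}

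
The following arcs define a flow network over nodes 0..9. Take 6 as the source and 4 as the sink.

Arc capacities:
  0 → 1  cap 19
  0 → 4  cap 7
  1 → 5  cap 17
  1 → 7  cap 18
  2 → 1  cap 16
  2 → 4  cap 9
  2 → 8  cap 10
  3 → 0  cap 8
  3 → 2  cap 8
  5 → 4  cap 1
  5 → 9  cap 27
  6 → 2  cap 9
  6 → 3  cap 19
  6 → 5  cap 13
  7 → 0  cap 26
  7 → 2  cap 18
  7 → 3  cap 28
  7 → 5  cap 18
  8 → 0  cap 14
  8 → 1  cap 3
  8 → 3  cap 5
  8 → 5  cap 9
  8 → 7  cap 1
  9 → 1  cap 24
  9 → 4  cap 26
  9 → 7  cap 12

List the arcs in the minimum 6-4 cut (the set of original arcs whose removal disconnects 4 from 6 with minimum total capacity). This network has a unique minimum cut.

Min-cut arcs: {(3,0), (3,2), (6,2), (6,5)} (total capacity 38)

augment #1: 6→2→4 push 9
augment #2: 6→5→4 push 1
augment #3: 6→3→0→4 push 7
augment #4: 6→5→9→4 push 12
augment #5: 6→3→0→1→5→9→4 push 1
augment #6: 6→3→2→1→5→9→4 push 8
max flow = 38; residual-reachable set from 6 gives S-side
cut edges (S→T): {(3,0), (3,2), (6,2), (6,5)} total cap 38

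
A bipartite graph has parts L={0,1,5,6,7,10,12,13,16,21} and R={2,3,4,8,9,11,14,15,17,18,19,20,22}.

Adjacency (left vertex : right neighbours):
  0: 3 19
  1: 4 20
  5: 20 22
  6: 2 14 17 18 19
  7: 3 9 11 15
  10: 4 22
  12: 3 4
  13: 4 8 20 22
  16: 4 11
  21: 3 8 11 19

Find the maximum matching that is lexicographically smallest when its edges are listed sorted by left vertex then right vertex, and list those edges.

|M| = 9 (so the lex-smallest maximum matching has 9 edges)
process left vertices in ascending order; for each, take the smallest-labelled available neighbour that still permits 9 edges overall, or leave it unmatched if none does
lex-smallest matching: {0-3, 1-4, 5-20, 6-2, 7-9, 10-22, 13-8, 16-11, 21-19}

Lex-smallest maximum matching: {(0,3), (1,4), (5,20), (6,2), (7,9), (10,22), (13,8), (16,11), (21,19)}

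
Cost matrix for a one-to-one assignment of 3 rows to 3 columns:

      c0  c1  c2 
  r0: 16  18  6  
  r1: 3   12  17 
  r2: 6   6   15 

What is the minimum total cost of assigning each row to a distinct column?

optimal assignment: row0→col2 (cost 6), row1→col0 (cost 3), row2→col1 (cost 6)
total = 6 + 3 + 6 = 15

Minimum assignment cost: 15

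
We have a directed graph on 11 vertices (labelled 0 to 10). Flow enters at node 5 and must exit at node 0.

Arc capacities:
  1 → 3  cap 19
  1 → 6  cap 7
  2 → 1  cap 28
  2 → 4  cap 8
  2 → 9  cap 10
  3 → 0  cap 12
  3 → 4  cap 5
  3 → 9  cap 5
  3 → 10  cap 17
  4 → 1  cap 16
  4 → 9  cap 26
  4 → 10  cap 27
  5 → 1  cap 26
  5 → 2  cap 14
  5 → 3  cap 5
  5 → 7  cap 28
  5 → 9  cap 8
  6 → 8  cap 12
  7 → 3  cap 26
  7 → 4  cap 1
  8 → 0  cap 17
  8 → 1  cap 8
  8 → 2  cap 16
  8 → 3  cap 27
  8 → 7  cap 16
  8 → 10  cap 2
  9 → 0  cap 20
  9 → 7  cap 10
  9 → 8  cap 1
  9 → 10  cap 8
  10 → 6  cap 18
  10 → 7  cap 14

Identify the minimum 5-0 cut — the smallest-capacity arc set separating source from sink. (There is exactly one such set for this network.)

augment #1: 5→3→0 push 5
augment #2: 5→9→0 push 8
augment #3: 5→1→3→0 push 7
augment #4: 5→2→9→0 push 10
augment #5: 5→1→3→9→0 push 2
augment #6: 5→1→6→8→0 push 7
augment #7: 5→1→3→9→8→0 push 1
augment #8: 5→1→3→10→6→8→0 push 5
max flow = 45; residual-reachable set from 5 gives S-side
cut edges (S→T): {(3,0), (6,8), (9,0), (9,8)} total cap 45

Min-cut arcs: {(3,0), (6,8), (9,0), (9,8)} (total capacity 45)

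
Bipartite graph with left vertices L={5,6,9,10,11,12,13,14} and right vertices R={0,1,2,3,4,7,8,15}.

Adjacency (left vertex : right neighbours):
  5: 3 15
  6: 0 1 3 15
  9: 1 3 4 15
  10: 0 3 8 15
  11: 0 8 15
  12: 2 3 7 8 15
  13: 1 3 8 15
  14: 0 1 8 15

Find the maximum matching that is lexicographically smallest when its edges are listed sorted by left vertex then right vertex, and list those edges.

|M| = 7 (so the lex-smallest maximum matching has 7 edges)
process left vertices in ascending order; for each, take the smallest-labelled available neighbour that still permits 7 edges overall, or leave it unmatched if none does
lex-smallest matching: {5-3, 6-0, 9-4, 10-8, 11-15, 12-2, 13-1}

Lex-smallest maximum matching: {(5,3), (6,0), (9,4), (10,8), (11,15), (12,2), (13,1)}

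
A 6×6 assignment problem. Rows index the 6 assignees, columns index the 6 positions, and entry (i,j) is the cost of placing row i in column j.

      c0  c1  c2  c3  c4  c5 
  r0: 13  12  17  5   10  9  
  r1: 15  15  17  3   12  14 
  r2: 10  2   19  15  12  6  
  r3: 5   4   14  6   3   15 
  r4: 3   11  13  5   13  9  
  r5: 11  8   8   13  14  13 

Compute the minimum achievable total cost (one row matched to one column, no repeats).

optimal assignment: row0→col5 (cost 9), row1→col3 (cost 3), row2→col1 (cost 2), row3→col4 (cost 3), row4→col0 (cost 3), row5→col2 (cost 8)
total = 9 + 3 + 2 + 3 + 3 + 8 = 28

Minimum assignment cost: 28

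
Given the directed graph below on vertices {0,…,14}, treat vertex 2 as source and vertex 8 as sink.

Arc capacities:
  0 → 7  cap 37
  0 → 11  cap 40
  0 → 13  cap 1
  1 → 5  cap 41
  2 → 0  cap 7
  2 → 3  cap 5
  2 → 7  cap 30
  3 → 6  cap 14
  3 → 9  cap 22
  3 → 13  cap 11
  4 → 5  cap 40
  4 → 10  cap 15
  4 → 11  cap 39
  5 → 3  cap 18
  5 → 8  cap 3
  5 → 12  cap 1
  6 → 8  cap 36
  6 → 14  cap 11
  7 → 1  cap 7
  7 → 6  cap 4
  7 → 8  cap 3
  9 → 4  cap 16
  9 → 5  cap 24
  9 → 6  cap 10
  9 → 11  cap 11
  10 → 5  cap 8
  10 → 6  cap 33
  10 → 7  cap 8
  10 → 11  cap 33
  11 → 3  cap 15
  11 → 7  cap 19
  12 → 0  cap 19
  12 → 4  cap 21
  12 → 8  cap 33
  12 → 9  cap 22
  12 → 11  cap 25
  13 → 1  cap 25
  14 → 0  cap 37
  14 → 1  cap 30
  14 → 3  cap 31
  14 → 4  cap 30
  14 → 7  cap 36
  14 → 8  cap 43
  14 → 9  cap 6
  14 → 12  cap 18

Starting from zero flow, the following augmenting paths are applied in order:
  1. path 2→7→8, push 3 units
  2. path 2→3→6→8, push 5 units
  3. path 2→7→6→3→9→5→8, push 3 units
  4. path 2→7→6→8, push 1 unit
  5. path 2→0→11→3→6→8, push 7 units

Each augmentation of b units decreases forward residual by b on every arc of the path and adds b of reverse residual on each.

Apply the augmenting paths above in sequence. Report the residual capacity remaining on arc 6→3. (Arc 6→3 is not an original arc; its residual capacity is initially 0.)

after path 1 (2→7→8, push 3): res(6,3)=0
after path 2 (2→3→6→8, push 5): res(6,3)=5
after path 3 (2→7→6→3→9→5→8, push 3): res(6,3)=2
after path 4 (2→7→6→8, push 1): res(6,3)=2
after path 5 (2→0→11→3→6→8, push 7): res(6,3)=9

Residual capacity of (6,3): 9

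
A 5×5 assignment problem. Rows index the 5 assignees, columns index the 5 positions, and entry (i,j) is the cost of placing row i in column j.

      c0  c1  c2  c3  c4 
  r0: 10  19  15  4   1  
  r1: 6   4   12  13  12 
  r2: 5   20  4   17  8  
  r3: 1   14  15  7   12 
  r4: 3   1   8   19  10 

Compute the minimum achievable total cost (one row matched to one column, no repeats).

one of 2 optimal assignments: row0→col4 (cost 1), row1→col0 (cost 6), row2→col2 (cost 4), row3→col3 (cost 7), row4→col1 (cost 1)
total = 1 + 6 + 4 + 7 + 1 = 19

Minimum assignment cost: 19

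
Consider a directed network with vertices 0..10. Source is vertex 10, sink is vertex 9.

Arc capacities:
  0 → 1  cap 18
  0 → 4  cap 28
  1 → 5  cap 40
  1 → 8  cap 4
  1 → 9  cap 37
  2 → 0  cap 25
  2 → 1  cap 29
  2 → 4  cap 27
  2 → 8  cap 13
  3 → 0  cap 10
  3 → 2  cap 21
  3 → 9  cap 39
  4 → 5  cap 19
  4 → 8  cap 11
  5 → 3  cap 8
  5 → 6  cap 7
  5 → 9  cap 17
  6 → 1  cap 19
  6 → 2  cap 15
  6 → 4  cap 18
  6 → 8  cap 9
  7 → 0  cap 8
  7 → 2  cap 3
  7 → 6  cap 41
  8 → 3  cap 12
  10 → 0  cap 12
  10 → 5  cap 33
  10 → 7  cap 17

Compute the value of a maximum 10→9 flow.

Maximum flow value: 61

augment #1: 10→5→9 bottleneck 17, total now 17
augment #2: 10→0→1→9 bottleneck 12, total now 29
augment #3: 10→5→3→9 bottleneck 8, total now 37
augment #4: 10→5→6→1→9 bottleneck 7, total now 44
augment #5: 10→7→0→1→9 bottleneck 6, total now 50
augment #6: 10→7→2→1→9 bottleneck 3, total now 53
augment #7: 10→7→6→1→9 bottleneck 8, total now 61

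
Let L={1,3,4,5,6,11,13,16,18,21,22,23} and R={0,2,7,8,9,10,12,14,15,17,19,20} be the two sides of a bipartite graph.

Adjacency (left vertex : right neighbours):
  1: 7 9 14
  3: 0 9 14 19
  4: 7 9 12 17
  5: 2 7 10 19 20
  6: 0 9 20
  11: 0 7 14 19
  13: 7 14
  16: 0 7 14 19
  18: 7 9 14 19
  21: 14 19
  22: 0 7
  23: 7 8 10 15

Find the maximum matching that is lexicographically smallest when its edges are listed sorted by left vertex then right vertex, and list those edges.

|M| = 9 (so the lex-smallest maximum matching has 9 edges)
process left vertices in ascending order; for each, take the smallest-labelled available neighbour that still permits 9 edges overall, or leave it unmatched if none does
lex-smallest matching: {1-7, 3-0, 4-12, 5-2, 6-20, 11-14, 16-19, 18-9, 23-8}

Lex-smallest maximum matching: {(1,7), (3,0), (4,12), (5,2), (6,20), (11,14), (16,19), (18,9), (23,8)}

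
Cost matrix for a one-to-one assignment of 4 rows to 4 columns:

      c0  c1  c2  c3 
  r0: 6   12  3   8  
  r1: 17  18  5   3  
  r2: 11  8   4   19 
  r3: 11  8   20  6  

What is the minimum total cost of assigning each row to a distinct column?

Minimum assignment cost: 21

optimal assignment: row0→col0 (cost 6), row1→col3 (cost 3), row2→col2 (cost 4), row3→col1 (cost 8)
total = 6 + 3 + 4 + 8 = 21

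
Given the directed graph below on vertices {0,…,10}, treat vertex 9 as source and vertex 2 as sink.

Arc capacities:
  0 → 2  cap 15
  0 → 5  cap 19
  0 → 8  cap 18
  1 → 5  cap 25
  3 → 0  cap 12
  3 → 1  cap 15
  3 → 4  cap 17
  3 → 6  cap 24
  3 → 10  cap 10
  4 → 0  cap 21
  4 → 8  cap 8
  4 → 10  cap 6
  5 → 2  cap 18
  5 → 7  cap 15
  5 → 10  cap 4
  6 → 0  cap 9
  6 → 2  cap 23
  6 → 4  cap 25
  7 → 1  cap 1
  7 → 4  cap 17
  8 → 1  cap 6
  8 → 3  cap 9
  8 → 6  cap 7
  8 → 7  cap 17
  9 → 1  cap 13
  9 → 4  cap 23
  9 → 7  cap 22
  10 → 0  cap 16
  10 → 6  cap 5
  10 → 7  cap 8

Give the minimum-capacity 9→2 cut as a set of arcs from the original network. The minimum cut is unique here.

augment #1: 9→1→5→2 push 13
augment #2: 9→4→0→2 push 15
augment #3: 9→4→0→5→2 push 5
augment #4: 9→4→8→6→2 push 3
augment #5: 9→7→4→8→6→2 push 4
augment #6: 9→7→4→10→6→2 push 5
augment #7: 9→7→4→8→3→6→2 push 1
augment #8: 9→7→4→0→8→3→6→2 push 1
augment #9: 9→7→1→5→0→8→3→6→2 push 1
augment #10: 9→7→4→10→0→8→3→6→2 push 1
max flow = 49; residual-reachable set from 9 gives S-side
cut edges (S→T): {(4,0), (4,8), (4,10), (7,1), (9,1)} total cap 49

Min-cut arcs: {(4,0), (4,8), (4,10), (7,1), (9,1)} (total capacity 49)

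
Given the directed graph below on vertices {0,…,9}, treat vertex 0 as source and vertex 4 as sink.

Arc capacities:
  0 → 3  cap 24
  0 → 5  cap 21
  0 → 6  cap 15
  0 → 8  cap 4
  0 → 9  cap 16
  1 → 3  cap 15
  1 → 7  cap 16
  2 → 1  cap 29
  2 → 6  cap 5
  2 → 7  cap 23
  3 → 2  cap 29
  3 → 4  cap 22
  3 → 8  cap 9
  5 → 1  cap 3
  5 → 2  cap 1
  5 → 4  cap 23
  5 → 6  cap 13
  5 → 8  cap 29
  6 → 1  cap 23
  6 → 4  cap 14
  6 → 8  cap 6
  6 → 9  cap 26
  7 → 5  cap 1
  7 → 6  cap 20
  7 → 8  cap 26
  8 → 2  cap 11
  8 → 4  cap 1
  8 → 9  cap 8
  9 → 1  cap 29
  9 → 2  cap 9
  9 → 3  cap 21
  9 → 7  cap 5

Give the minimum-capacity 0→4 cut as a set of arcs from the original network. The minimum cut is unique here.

Min-cut arcs: {(0,5), (3,4), (6,4), (7,5), (8,4)} (total capacity 59)

augment #1: 0→3→4 push 22
augment #2: 0→5→4 push 21
augment #3: 0→6→4 push 14
augment #4: 0→8→4 push 1
augment #5: 0→9→7→5→4 push 1
max flow = 59; residual-reachable set from 0 gives S-side
cut edges (S→T): {(0,5), (3,4), (6,4), (7,5), (8,4)} total cap 59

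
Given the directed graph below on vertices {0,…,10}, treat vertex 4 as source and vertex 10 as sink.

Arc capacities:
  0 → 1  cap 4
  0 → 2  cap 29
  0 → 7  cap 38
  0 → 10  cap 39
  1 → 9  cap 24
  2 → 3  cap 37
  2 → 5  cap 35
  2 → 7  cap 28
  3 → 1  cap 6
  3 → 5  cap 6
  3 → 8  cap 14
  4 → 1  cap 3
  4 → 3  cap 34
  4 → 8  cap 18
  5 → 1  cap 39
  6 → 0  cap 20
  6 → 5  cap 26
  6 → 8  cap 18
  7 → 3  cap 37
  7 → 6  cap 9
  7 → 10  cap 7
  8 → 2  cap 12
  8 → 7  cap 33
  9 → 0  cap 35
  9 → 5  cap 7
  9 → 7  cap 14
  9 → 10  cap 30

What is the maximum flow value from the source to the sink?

augment #1: 4→1→9→10 bottleneck 3, total now 3
augment #2: 4→8→7→10 bottleneck 7, total now 10
augment #3: 4→3→1→9→10 bottleneck 6, total now 16
augment #4: 4→3→5→1→9→10 bottleneck 6, total now 22
augment #5: 4→8→7→6→0→10 bottleneck 9, total now 31
augment #6: 4→8→2→5→1→9→10 bottleneck 2, total now 33
augment #7: 4→3→8→2→5→1→9→10 bottleneck 7, total now 40

Maximum flow value: 40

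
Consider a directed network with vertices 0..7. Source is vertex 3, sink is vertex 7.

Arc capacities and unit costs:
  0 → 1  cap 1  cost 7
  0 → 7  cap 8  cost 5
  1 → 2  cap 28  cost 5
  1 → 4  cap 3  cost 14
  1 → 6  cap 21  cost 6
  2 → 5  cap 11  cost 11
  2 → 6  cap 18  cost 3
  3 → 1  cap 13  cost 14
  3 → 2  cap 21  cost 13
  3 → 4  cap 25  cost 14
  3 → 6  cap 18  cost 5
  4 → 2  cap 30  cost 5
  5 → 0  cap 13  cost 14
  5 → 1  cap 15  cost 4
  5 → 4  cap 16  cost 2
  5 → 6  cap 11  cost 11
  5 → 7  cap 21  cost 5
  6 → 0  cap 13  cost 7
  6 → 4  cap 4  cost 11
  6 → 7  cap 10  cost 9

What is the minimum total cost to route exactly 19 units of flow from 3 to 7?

Minimum cost for 19 units: 305

shortest-cost path #1: 3→6→7 push 10 @ unit cost 14 (adds 140)
shortest-cost path #2: 3→6→0→7 push 8 @ unit cost 17 (adds 136)
shortest-cost path #3: 3→2→5→7 push 1 @ unit cost 29 (adds 29)
total cost = 305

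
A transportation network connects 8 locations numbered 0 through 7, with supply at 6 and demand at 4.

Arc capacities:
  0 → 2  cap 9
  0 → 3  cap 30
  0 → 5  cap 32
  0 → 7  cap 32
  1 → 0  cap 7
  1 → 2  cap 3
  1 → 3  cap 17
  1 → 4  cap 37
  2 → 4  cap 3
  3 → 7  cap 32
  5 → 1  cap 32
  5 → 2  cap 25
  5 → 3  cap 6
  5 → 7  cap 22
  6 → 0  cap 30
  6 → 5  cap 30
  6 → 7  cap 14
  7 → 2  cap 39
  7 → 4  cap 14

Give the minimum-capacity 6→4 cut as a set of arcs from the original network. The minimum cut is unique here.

Min-cut arcs: {(2,4), (5,1), (7,4)} (total capacity 49)

augment #1: 6→7→4 push 14
augment #2: 6→0→2→4 push 3
augment #3: 6→5→1→4 push 30
augment #4: 6→0→5→1→4 push 2
max flow = 49; residual-reachable set from 6 gives S-side
cut edges (S→T): {(2,4), (5,1), (7,4)} total cap 49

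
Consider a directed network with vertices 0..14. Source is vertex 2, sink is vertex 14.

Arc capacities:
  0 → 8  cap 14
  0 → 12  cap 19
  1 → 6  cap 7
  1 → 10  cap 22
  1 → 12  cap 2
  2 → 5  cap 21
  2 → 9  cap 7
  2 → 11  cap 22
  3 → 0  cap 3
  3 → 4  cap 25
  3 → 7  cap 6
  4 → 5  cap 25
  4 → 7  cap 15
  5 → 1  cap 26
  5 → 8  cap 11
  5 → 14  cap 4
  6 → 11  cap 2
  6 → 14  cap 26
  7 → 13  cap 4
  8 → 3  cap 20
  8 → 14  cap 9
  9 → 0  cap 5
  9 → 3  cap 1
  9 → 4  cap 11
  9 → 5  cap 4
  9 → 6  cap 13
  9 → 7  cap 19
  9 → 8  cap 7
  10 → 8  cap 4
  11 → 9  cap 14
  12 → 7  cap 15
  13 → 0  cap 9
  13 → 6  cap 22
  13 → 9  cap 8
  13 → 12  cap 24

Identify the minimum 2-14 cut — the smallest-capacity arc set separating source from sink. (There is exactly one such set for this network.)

Min-cut arcs: {(1,6), (5,14), (7,13), (8,14), (9,6)} (total capacity 37)

augment #1: 2→5→14 push 4
augment #2: 2→5→8→14 push 9
augment #3: 2→9→6→14 push 7
augment #4: 2→5→1→6→14 push 7
augment #5: 2→11→9→6→14 push 6
augment #6: 2→11→9→7→13→6→14 push 4
max flow = 37; residual-reachable set from 2 gives S-side
cut edges (S→T): {(1,6), (5,14), (7,13), (8,14), (9,6)} total cap 37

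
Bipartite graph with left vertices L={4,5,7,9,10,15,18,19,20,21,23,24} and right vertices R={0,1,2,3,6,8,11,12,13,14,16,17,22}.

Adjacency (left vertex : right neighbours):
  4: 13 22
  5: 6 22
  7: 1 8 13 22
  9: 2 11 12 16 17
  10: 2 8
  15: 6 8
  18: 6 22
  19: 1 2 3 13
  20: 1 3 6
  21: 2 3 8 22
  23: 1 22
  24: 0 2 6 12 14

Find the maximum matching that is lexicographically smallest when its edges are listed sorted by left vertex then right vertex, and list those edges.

Lex-smallest maximum matching: {(4,13), (5,6), (7,1), (9,11), (10,2), (15,8), (18,22), (19,3), (24,0)}

|M| = 9 (so the lex-smallest maximum matching has 9 edges)
process left vertices in ascending order; for each, take the smallest-labelled available neighbour that still permits 9 edges overall, or leave it unmatched if none does
lex-smallest matching: {4-13, 5-6, 7-1, 9-11, 10-2, 15-8, 18-22, 19-3, 24-0}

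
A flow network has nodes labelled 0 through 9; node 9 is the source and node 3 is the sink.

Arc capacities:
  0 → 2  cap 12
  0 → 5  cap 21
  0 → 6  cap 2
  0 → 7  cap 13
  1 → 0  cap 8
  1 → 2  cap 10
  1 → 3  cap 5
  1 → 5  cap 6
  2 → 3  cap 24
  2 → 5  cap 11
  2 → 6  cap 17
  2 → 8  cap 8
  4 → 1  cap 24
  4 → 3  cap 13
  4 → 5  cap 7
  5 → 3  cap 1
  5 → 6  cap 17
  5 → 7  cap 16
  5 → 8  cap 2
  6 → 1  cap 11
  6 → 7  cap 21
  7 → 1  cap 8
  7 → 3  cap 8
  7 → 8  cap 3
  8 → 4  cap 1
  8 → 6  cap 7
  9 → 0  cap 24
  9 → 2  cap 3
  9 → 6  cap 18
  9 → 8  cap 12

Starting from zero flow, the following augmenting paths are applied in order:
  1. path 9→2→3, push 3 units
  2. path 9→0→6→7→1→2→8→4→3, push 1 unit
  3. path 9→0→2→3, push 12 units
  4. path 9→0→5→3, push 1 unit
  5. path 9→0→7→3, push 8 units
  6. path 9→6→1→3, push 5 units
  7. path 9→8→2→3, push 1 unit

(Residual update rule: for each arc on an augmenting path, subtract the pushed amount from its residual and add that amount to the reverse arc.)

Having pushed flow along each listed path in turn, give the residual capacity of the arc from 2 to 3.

Residual capacity of (2,3): 8

after path 1 (9→2→3, push 3): res(2,3)=21
after path 2 (9→0→6→7→1→2→8→4→3, push 1): res(2,3)=21
after path 3 (9→0→2→3, push 12): res(2,3)=9
after path 4 (9→0→5→3, push 1): res(2,3)=9
after path 5 (9→0→7→3, push 8): res(2,3)=9
after path 6 (9→6→1→3, push 5): res(2,3)=9
after path 7 (9→8→2→3, push 1): res(2,3)=8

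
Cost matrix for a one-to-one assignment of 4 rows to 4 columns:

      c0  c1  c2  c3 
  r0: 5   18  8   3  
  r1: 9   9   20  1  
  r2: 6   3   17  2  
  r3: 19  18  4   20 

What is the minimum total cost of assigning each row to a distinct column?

Minimum assignment cost: 13

optimal assignment: row0→col0 (cost 5), row1→col3 (cost 1), row2→col1 (cost 3), row3→col2 (cost 4)
total = 5 + 1 + 3 + 4 = 13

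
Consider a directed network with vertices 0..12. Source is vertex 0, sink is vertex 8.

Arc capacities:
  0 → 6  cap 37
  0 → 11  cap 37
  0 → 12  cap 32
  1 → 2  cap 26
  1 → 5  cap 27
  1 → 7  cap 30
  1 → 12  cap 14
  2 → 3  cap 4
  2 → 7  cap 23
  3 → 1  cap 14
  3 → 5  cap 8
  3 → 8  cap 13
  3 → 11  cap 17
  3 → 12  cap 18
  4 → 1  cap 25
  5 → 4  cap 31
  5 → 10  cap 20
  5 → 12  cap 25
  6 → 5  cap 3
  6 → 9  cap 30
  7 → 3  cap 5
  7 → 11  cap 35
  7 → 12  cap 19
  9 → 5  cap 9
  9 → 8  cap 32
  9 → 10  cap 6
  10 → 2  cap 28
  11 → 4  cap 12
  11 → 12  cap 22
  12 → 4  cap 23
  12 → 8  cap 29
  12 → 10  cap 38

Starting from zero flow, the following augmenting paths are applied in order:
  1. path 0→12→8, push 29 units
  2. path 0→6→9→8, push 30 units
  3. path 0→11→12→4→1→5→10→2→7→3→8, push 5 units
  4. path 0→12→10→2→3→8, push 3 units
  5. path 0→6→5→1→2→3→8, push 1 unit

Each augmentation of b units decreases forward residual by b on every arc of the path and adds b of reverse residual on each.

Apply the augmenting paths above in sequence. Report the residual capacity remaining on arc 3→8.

Residual capacity of (3,8): 4

after path 1 (0→12→8, push 29): res(3,8)=13
after path 2 (0→6→9→8, push 30): res(3,8)=13
after path 3 (0→11→12→4→1→5→10→2→7→3→8, push 5): res(3,8)=8
after path 4 (0→12→10→2→3→8, push 3): res(3,8)=5
after path 5 (0→6→5→1→2→3→8, push 1): res(3,8)=4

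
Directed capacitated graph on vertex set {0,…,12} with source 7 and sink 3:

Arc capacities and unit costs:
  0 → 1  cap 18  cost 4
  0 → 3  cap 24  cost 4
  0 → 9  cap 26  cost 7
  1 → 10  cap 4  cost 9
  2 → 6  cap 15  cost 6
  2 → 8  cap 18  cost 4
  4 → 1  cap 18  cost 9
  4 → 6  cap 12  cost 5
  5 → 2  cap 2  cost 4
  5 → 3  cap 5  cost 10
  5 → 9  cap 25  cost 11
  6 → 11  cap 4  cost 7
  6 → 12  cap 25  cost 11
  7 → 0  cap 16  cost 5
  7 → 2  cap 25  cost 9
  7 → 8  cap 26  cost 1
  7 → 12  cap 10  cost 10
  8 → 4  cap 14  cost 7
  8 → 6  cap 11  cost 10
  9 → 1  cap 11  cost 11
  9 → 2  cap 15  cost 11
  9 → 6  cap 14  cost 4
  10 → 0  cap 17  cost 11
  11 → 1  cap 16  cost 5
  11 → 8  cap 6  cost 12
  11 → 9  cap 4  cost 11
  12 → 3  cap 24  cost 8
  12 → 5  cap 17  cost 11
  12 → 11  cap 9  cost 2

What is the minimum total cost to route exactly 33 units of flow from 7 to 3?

Minimum cost for 33 units: 534

shortest-cost path #1: 7→0→3 push 16 @ unit cost 9 (adds 144)
shortest-cost path #2: 7→12→3 push 10 @ unit cost 18 (adds 180)
shortest-cost path #3: 7→8→6→12→3 push 7 @ unit cost 30 (adds 210)
total cost = 534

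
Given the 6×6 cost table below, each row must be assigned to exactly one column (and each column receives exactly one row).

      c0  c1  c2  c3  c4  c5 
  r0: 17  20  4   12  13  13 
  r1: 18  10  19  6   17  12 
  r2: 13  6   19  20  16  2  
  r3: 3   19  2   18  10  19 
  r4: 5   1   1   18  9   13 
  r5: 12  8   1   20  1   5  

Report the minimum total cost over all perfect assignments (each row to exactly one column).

optimal assignment: row0→col2 (cost 4), row1→col3 (cost 6), row2→col5 (cost 2), row3→col0 (cost 3), row4→col1 (cost 1), row5→col4 (cost 1)
total = 4 + 6 + 2 + 3 + 1 + 1 = 17

Minimum assignment cost: 17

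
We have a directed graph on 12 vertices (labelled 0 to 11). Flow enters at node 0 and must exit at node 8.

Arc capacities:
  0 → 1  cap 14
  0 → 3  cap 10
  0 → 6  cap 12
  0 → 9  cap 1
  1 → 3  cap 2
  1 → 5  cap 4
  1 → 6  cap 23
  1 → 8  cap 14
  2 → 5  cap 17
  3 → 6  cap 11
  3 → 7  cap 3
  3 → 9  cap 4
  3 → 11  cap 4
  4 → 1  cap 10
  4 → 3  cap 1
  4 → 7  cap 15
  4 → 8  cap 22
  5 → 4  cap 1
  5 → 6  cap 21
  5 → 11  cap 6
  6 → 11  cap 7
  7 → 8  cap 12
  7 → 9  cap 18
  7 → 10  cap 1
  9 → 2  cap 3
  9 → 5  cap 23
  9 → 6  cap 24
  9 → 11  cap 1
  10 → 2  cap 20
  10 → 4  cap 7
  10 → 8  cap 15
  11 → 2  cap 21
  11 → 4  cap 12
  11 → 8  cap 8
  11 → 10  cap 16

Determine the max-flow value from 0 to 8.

Maximum flow value: 32

augment #1: 0→1→8 bottleneck 14, total now 14
augment #2: 0→3→7→8 bottleneck 3, total now 17
augment #3: 0→3→11→8 bottleneck 4, total now 21
augment #4: 0→6→11→8 bottleneck 4, total now 25
augment #5: 0→6→11→4→8 bottleneck 3, total now 28
augment #6: 0→9→5→4→8 bottleneck 1, total now 29
augment #7: 0→3→9→11→4→8 bottleneck 1, total now 30
augment #8: 0→3→9→5→11→4→8 bottleneck 2, total now 32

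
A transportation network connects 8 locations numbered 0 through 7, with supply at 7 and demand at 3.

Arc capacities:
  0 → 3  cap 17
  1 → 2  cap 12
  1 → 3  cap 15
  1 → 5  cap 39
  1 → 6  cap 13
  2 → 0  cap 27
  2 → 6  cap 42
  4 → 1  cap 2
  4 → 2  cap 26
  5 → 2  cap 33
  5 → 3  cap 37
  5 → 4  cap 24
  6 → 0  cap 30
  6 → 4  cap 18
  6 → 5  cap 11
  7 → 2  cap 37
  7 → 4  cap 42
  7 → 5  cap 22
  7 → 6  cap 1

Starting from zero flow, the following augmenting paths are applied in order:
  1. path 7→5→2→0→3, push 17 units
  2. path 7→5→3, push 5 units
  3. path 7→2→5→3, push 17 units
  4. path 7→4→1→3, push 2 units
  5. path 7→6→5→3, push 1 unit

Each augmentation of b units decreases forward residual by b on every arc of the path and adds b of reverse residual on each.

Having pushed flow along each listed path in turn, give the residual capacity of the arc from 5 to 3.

Residual capacity of (5,3): 14

after path 1 (7→5→2→0→3, push 17): res(5,3)=37
after path 2 (7→5→3, push 5): res(5,3)=32
after path 3 (7→2→5→3, push 17): res(5,3)=15
after path 4 (7→4→1→3, push 2): res(5,3)=15
after path 5 (7→6→5→3, push 1): res(5,3)=14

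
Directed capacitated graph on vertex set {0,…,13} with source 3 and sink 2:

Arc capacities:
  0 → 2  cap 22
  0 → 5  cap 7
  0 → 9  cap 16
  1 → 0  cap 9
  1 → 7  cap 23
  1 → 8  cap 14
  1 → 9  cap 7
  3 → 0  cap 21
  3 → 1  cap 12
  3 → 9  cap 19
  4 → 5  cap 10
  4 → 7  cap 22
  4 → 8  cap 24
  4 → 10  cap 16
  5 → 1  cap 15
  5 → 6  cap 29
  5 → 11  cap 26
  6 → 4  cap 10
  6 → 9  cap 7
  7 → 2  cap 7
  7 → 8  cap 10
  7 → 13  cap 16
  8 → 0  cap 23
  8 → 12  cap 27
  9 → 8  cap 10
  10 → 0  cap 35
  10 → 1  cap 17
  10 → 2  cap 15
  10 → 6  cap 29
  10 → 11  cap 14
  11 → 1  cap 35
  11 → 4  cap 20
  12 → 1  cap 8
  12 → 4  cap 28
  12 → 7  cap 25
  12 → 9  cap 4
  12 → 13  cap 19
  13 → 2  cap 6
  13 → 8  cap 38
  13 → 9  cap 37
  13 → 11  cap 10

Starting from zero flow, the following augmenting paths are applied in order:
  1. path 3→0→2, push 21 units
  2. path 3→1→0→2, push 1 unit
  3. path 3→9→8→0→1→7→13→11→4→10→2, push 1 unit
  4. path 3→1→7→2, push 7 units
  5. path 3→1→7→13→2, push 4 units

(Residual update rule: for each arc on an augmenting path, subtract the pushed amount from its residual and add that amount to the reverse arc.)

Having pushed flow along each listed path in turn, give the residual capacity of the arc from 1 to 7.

Residual capacity of (1,7): 11

after path 1 (3→0→2, push 21): res(1,7)=23
after path 2 (3→1→0→2, push 1): res(1,7)=23
after path 3 (3→9→8→0→1→7→13→11→4→10→2, push 1): res(1,7)=22
after path 4 (3→1→7→2, push 7): res(1,7)=15
after path 5 (3→1→7→13→2, push 4): res(1,7)=11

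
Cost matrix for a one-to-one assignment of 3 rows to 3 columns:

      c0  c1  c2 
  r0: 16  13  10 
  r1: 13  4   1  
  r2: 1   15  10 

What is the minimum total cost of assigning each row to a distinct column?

Minimum assignment cost: 15

one of 2 optimal assignments: row0→col1 (cost 13), row1→col2 (cost 1), row2→col0 (cost 1)
total = 13 + 1 + 1 = 15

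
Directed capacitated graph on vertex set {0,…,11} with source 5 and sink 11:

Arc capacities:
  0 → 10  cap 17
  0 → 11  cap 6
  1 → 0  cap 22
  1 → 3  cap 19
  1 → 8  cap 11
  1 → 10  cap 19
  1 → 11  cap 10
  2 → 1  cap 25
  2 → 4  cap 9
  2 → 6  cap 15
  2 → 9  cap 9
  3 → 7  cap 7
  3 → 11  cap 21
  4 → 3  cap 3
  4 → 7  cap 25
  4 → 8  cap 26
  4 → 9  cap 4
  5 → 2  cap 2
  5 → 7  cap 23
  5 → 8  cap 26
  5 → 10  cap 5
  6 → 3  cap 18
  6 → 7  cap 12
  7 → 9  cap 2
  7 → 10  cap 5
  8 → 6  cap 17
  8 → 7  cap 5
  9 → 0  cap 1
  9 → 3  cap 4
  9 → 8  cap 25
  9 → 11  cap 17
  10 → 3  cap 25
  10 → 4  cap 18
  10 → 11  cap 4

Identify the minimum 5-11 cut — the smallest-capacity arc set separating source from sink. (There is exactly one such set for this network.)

augment #1: 5→10→11 push 4
augment #2: 5→2→1→11 push 2
augment #3: 5→7→9→11 push 2
augment #4: 5→10→3→11 push 1
augment #5: 5→7→10→3→11 push 5
augment #6: 5→8→6→3→11 push 15
augment #7: 5→8→6→3→10→4→9→11 push 2
max flow = 31; residual-reachable set from 5 gives S-side
cut edges (S→T): {(5,2), (5,10), (7,9), (7,10), (8,6)} total cap 31

Min-cut arcs: {(5,2), (5,10), (7,9), (7,10), (8,6)} (total capacity 31)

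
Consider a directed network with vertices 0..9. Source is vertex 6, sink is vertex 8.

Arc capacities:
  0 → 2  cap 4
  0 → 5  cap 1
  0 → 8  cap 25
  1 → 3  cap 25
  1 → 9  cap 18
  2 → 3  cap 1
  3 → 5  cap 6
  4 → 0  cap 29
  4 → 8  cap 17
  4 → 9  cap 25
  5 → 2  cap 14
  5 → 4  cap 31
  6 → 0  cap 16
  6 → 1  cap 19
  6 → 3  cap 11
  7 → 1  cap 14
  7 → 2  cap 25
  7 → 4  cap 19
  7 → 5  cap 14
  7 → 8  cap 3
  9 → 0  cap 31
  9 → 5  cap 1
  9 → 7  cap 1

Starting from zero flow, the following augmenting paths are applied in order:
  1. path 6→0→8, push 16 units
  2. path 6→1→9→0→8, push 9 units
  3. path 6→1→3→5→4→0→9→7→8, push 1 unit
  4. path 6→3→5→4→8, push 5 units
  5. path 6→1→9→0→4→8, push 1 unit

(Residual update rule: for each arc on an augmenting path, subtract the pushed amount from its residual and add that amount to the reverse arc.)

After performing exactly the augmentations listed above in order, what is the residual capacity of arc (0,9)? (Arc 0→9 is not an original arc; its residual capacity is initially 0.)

Residual capacity of (0,9): 9

after path 1 (6→0→8, push 16): res(0,9)=0
after path 2 (6→1→9→0→8, push 9): res(0,9)=9
after path 3 (6→1→3→5→4→0→9→7→8, push 1): res(0,9)=8
after path 4 (6→3→5→4→8, push 5): res(0,9)=8
after path 5 (6→1→9→0→4→8, push 1): res(0,9)=9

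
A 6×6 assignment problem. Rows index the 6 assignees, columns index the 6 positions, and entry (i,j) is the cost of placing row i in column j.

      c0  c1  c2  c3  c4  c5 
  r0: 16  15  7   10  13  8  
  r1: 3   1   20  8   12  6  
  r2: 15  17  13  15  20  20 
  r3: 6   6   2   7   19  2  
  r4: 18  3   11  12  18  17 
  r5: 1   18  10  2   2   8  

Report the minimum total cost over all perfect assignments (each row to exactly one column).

optimal assignment: row0→col2 (cost 7), row1→col0 (cost 3), row2→col3 (cost 15), row3→col5 (cost 2), row4→col1 (cost 3), row5→col4 (cost 2)
total = 7 + 3 + 15 + 2 + 3 + 2 = 32

Minimum assignment cost: 32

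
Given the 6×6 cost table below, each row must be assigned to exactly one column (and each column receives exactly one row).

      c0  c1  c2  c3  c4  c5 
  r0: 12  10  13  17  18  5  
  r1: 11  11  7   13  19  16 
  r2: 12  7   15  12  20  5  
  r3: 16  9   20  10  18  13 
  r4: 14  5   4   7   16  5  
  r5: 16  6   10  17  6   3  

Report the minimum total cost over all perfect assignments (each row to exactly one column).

Minimum assignment cost: 43

optimal assignment: row0→col5 (cost 5), row1→col0 (cost 11), row2→col1 (cost 7), row3→col3 (cost 10), row4→col2 (cost 4), row5→col4 (cost 6)
total = 5 + 11 + 7 + 10 + 4 + 6 = 43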